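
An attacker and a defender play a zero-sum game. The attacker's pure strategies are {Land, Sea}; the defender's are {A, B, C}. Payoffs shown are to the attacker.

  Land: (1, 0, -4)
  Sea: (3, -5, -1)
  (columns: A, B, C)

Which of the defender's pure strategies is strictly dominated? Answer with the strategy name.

B holds the attacker's payoff strictly below A in every row: 0 < 1, -5 < 3.
So A is strictly dominated for the defender.

A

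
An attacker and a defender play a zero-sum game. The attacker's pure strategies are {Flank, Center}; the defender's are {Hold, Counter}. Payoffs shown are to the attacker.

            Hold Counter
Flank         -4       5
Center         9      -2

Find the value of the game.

Row minima: Flank → -4, Center → -2; maximin = -2.
Column maxima: Hold → 9, Counter → 5; minimax = 5.
-2 ≠ 5, so there is no saddle point; optimal play is mixed.
Let the attacker play Flank with probability p. Expected payoff against Hold: (-4)p + 9(1−p) = −13p + 9; against Counter: 5p + (-2)(1−p) = 7p − 2.
Setting these equal: −13p + 9 = 7p − 2 ⇒ −20p = -11 ⇒ p = 11/20, and the value is (-13)·(11/20) + 9 = 37/20.
For the defender: with q = P(Hold), equating Flank's and Center's payoffs gives −9q + 5 = 11q − 2 ⇒ q = 7/20.

37/20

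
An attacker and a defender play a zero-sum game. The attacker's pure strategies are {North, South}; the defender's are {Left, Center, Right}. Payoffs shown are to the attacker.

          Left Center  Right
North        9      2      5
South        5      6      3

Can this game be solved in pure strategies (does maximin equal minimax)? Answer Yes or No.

Row minima: North → 2, South → 3; maximin = 3.
Column maxima: Left → 9, Center → 6, Right → 5; minimax = 5.
3 ≠ 5, so no pure-strategy equilibrium exists.

No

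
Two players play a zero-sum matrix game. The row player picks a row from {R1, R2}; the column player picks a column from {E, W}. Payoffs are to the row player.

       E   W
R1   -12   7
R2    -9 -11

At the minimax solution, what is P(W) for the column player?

Row minima: R1 → -12, R2 → -11; maximin = -11.
Column maxima: E → -9, W → 7; minimax = -9.
-11 ≠ -9, so there is no saddle point; optimal play is mixed.
Let the row player play R1 with probability p. Expected payoff against E: (-12)p + (-9)(1−p) = −3p − 9; against W: 7p + (-11)(1−p) = 18p − 11.
Setting these equal: −3p − 9 = 18p − 11 ⇒ −21p = -2 ⇒ p = 2/21, and the value is (-3)·(2/21) − 9 = -65/7.
For the column player: with q = P(E), equating R1's and R2's payoffs gives −19q + 7 = 2q − 11 ⇒ q = 6/7.

1/7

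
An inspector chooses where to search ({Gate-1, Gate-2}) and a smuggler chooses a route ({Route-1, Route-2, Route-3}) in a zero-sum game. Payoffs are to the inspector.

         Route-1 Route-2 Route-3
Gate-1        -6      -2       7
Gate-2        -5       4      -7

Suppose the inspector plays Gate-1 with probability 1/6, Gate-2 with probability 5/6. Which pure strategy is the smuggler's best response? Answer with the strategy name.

If the smuggler plays Route-1, the inspector's expected payoff is (1/6)·(-6) + (5/6)·(-5) = -31/6.
If the smuggler plays Route-2, the inspector's expected payoff is (1/6)·(-2) + (5/6)·4 = 3.
If the smuggler plays Route-3, the inspector's expected payoff is (1/6)·7 + (5/6)·(-7) = -14/3.
The smuggler minimizes the inspector's payoff; the smallest is -31/6, so the best response is Route-1.

Route-1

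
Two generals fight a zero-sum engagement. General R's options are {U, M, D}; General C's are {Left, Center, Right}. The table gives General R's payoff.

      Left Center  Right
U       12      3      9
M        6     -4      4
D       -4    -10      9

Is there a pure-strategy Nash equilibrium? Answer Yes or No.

Yes

Row minima: U → 3, M → -4, D → -10; maximin = 3.
Column maxima: Left → 12, Center → 3, Right → 9; minimax = 3.
maximin = minimax = 3, so a saddle point exists.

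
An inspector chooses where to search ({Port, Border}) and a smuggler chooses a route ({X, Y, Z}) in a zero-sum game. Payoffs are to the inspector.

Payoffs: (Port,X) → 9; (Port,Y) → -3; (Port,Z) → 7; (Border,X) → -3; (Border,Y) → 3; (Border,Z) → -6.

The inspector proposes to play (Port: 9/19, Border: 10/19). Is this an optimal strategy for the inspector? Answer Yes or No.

Against X this mix gives (9/19)·9 + (10/19)·(-3) = 51/19.
Against Y this mix gives (9/19)·(-3) + (10/19)·3 = 3/19.
Against Z this mix gives (9/19)·7 + (10/19)·(-6) = 3/19.
All of the smuggler's active replies (Y, Z) yield 3/19, and no column does worse for the inspector. The mix makes the smuggler indifferent and guarantees 3/19, so it is optimal.

Yes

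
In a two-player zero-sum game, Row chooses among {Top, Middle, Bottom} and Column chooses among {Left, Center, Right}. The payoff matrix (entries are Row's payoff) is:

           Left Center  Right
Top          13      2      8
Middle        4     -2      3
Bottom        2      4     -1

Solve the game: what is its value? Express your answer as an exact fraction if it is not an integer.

Row minima: Top → 2, Middle → -2, Bottom → -1; maximin = 2.
Column maxima: Left → 13, Center → 4, Right → 8; minimax = 4.
2 ≠ 4, so there is no saddle point; optimal play is mixed.
Middle is strictly dominated by Top, so Row never plays it.
Left is strictly dominated by Right (it gives Row strictly more in every row), so Column never plays it.
On the remaining 2×2 (Top, Bottom vs Center, Right):
Let Row play Top with probability p. Expected payoff against Center: 2p + 4(1−p) = −2p + 4; against Right: 8p + (-1)(1−p) = 9p − 1.
Setting these equal: −2p + 4 = 9p − 1 ⇒ −11p = -5 ⇒ p = 5/11, and the value is (-2)·(5/11) + 4 = 34/11.
For Column: with q = P(Center), equating Top's and Bottom's payoffs gives −6q + 8 = 5q − 1 ⇒ q = 9/11.

34/11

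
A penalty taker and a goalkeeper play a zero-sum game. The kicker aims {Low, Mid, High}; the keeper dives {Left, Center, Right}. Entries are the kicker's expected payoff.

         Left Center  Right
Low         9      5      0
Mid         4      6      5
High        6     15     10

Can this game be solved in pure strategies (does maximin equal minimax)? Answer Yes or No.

No

Row minima: Low → 0, Mid → 4, High → 6; maximin = 6.
Column maxima: Left → 9, Center → 15, Right → 10; minimax = 9.
6 ≠ 9, so no pure-strategy equilibrium exists.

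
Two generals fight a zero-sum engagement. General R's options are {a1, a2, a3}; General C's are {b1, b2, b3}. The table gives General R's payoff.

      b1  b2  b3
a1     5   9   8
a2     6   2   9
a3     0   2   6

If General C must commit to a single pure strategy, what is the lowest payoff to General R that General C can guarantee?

Column maxima: b1 → 6, b2 → 9, b3 → 9.
The smallest of these is 6.

6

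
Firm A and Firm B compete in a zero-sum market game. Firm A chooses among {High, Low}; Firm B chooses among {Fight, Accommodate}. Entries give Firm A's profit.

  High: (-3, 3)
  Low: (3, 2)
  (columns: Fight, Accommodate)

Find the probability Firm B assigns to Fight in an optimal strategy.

1/7

Row minima: High → -3, Low → 2; maximin = 2.
Column maxima: Fight → 3, Accommodate → 3; minimax = 3.
2 ≠ 3, so there is no saddle point; optimal play is mixed.
Let Firm A play High with probability p. Expected payoff against Fight: (-3)p + 3(1−p) = −6p + 3; against Accommodate: 3p + 2(1−p) = p + 2.
Setting these equal: −6p + 3 = p + 2 ⇒ −7p = -1 ⇒ p = 1/7, and the value is (-6)·(1/7) + 3 = 15/7.
For Firm B: with q = P(Fight), equating High's and Low's payoffs gives −6q + 3 = q + 2 ⇒ q = 1/7.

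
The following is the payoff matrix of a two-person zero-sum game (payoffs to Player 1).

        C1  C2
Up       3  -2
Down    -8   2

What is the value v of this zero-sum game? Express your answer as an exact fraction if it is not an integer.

-2/3

Row minima: Up → -2, Down → -8; maximin = -2.
Column maxima: C1 → 3, C2 → 2; minimax = 2.
-2 ≠ 2, so there is no saddle point; optimal play is mixed.
Let Player 1 play Up with probability p. Expected payoff against C1: 3p + (-8)(1−p) = 11p − 8; against C2: (-2)p + 2(1−p) = −4p + 2.
Setting these equal: 11p − 8 = −4p + 2 ⇒ 15p = 10 ⇒ p = 2/3, and the value is (11)·(2/3) − 8 = -2/3.
For Player 2: with q = P(C1), equating Up's and Down's payoffs gives 5q − 2 = −10q + 2 ⇒ q = 4/15.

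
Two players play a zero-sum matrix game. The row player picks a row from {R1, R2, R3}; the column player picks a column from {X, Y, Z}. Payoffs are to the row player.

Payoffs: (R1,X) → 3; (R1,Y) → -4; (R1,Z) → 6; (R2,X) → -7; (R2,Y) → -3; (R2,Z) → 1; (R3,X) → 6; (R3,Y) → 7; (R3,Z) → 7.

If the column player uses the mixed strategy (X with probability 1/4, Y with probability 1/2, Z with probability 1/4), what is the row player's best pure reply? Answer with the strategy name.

Expected payoff of R1: (1/4)·3 + (1/2)·(-4) + (1/4)·6 = 1/4.
Expected payoff of R2: (1/4)·(-7) + (1/2)·(-3) + (1/4)·1 = -3.
Expected payoff of R3: (1/4)·6 + (1/2)·7 + (1/4)·7 = 27/4.
The largest is 27/4, so the row player's best response is R3.

R3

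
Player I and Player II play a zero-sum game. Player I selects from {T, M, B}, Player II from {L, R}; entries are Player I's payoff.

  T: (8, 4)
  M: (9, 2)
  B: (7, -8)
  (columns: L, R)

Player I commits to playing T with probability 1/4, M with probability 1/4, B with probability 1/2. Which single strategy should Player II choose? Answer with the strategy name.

If Player II plays L, Player I's expected payoff is (1/4)·8 + (1/4)·9 + (1/2)·7 = 31/4.
If Player II plays R, Player I's expected payoff is (1/4)·4 + (1/4)·2 + (1/2)·(-8) = -5/2.
Player II minimizes Player I's payoff; the smallest is -5/2, so the best response is R.

R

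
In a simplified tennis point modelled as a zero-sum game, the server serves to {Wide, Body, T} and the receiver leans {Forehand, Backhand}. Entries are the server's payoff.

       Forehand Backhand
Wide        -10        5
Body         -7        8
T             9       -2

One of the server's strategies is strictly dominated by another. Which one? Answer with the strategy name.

Body gives a strictly higher payoff than Wide against every column: -7 > -10, 8 > 5.
So Wide is strictly dominated and the server never plays it.

Wide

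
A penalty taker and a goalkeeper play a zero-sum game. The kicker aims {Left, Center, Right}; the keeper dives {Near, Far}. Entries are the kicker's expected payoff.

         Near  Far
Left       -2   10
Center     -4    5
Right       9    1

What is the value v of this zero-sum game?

23/5

Row minima: Left → -2, Center → -4, Right → 1; maximin = 1.
Column maxima: Near → 9, Far → 10; minimax = 9.
1 ≠ 9, so there is no saddle point; optimal play is mixed.
Center is strictly dominated by Left, so the kicker never plays it.
On the remaining 2×2 (Left, Right vs Near, Far):
Let the kicker play Left with probability p. Expected payoff against Near: (-2)p + 9(1−p) = −11p + 9; against Far: 10p + 1(1−p) = 9p + 1.
Setting these equal: −11p + 9 = 9p + 1 ⇒ −20p = -8 ⇒ p = 2/5, and the value is (-11)·(2/5) + 9 = 23/5.
For the keeper: with q = P(Near), equating Left's and Right's payoffs gives −12q + 10 = 8q + 1 ⇒ q = 9/20.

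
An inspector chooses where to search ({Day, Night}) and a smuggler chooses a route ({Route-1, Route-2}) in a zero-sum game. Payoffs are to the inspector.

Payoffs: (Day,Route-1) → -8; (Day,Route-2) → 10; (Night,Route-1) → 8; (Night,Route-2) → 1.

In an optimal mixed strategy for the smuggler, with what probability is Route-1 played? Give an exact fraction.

Row minima: Day → -8, Night → 1; maximin = 1.
Column maxima: Route-1 → 8, Route-2 → 10; minimax = 8.
1 ≠ 8, so there is no saddle point; optimal play is mixed.
Let the inspector play Day with probability p. Expected payoff against Route-1: (-8)p + 8(1−p) = −16p + 8; against Route-2: 10p + 1(1−p) = 9p + 1.
Setting these equal: −16p + 8 = 9p + 1 ⇒ −25p = -7 ⇒ p = 7/25, and the value is (-16)·(7/25) + 8 = 88/25.
For the smuggler: with q = P(Route-1), equating Day's and Night's payoffs gives −18q + 10 = 7q + 1 ⇒ q = 9/25.

9/25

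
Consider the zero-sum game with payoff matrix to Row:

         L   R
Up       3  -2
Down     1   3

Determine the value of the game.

11/7

Row minima: Up → -2, Down → 1; maximin = 1.
Column maxima: L → 3, R → 3; minimax = 3.
1 ≠ 3, so there is no saddle point; optimal play is mixed.
Let Row play Up with probability p. Expected payoff against L: 3p + 1(1−p) = 2p + 1; against R: (-2)p + 3(1−p) = −5p + 3.
Setting these equal: 2p + 1 = −5p + 3 ⇒ 7p = 2 ⇒ p = 2/7, and the value is (2)·(2/7) + 1 = 11/7.
For Column: with q = P(L), equating Up's and Down's payoffs gives 5q − 2 = −2q + 3 ⇒ q = 5/7.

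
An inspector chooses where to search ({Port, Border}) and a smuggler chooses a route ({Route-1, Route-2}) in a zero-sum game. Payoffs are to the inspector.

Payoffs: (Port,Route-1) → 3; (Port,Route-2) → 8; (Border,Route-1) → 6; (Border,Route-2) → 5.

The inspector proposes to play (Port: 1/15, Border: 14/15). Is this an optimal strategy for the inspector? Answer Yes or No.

Against Route-1 this mix gives (1/15)·3 + (14/15)·6 = 29/5.
Against Route-2 this mix gives (1/15)·8 + (14/15)·5 = 26/5.
The smuggler will play Route-2, holding the inspector to 26/5. Shifting weight toward the row that does better against Route-2 would raise this floor (the equalizing mix achieves 11/2 against both Route-2 and Route-1), so the proposed strategy is not optimal.

No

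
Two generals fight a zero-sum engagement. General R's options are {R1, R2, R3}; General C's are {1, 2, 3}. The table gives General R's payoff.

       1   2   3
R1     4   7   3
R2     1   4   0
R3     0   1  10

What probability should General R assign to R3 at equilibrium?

Row minima: R1 → 3, R2 → 0, R3 → 0; maximin = 3.
Column maxima: 1 → 4, 2 → 7, 3 → 10; minimax = 4.
3 ≠ 4, so there is no saddle point; optimal play is mixed.
R2 is strictly dominated by R1, so General R never plays it.
2 is strictly dominated by 1 (it gives General R strictly more in every row), so General C never plays it.
On the remaining 2×2 (R1, R3 vs 1, 3):
Let General R play R1 with probability p. Expected payoff against 1: 4p + 0(1−p) = 4p; against 3: 3p + 10(1−p) = −7p + 10.
Setting these equal: 4p = −7p + 10 ⇒ 11p = 10 ⇒ p = 10/11, and the value is (4)·(10/11) = 40/11.
For General C: with q = P(1), equating R1's and R3's payoffs gives q + 3 = −10q + 10 ⇒ q = 7/11.

1/11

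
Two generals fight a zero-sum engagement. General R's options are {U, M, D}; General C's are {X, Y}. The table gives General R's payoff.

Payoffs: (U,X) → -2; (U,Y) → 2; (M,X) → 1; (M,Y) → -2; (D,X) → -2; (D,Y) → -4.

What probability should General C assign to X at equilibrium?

Row minima: U → -2, M → -2, D → -4; maximin = -2.
Column maxima: X → 1, Y → 2; minimax = 1.
-2 ≠ 1, so there is no saddle point; optimal play is mixed.
D is strictly dominated by M, so General R never plays it.
On the remaining 2×2 (U, M vs X, Y):
Let General R play U with probability p. Expected payoff against X: (-2)p + 1(1−p) = −3p + 1; against Y: 2p + (-2)(1−p) = 4p − 2.
Setting these equal: −3p + 1 = 4p − 2 ⇒ −7p = -3 ⇒ p = 3/7, and the value is (-3)·(3/7) + 1 = -2/7.
For General C: with q = P(X), equating U's and M's payoffs gives −4q + 2 = 3q − 2 ⇒ q = 4/7.

4/7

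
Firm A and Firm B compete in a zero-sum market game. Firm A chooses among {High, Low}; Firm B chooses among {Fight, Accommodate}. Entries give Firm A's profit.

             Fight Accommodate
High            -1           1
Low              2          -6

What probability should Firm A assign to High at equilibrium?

Row minima: High → -1, Low → -6; maximin = -1.
Column maxima: Fight → 2, Accommodate → 1; minimax = 1.
-1 ≠ 1, so there is no saddle point; optimal play is mixed.
Let Firm A play High with probability p. Expected payoff against Fight: (-1)p + 2(1−p) = −3p + 2; against Accommodate: 1p + (-6)(1−p) = 7p − 6.
Setting these equal: −3p + 2 = 7p − 6 ⇒ −10p = -8 ⇒ p = 4/5, and the value is (-3)·(4/5) + 2 = -2/5.
For Firm B: with q = P(Fight), equating High's and Low's payoffs gives −2q + 1 = 8q − 6 ⇒ q = 7/10.

4/5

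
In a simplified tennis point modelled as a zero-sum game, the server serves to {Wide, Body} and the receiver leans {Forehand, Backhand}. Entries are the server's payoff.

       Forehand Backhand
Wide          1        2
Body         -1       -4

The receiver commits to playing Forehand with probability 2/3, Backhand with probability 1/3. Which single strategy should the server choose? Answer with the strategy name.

Expected payoff of Wide: (2/3)·1 + (1/3)·2 = 4/3.
Expected payoff of Body: (2/3)·(-1) + (1/3)·(-4) = -2.
The largest is 4/3, so the server's best response is Wide.

Wide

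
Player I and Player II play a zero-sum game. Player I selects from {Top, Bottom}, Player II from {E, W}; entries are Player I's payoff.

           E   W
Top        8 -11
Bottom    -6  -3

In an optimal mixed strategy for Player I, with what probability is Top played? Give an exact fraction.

3/22

Row minima: Top → -11, Bottom → -6; maximin = -6.
Column maxima: E → 8, W → -3; minimax = -3.
-6 ≠ -3, so there is no saddle point; optimal play is mixed.
Let Player I play Top with probability p. Expected payoff against E: 8p + (-6)(1−p) = 14p − 6; against W: (-11)p + (-3)(1−p) = −8p − 3.
Setting these equal: 14p − 6 = −8p − 3 ⇒ 22p = 3 ⇒ p = 3/22, and the value is (14)·(3/22) − 6 = -45/11.
For Player II: with q = P(E), equating Top's and Bottom's payoffs gives 19q − 11 = −3q − 3 ⇒ q = 4/11.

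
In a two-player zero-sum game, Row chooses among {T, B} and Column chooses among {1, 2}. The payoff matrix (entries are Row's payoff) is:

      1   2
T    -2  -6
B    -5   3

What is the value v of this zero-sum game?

-3

Row minima: T → -6, B → -5; maximin = -5.
Column maxima: 1 → -2, 2 → 3; minimax = -2.
-5 ≠ -2, so there is no saddle point; optimal play is mixed.
Let Row play T with probability p. Expected payoff against 1: (-2)p + (-5)(1−p) = 3p − 5; against 2: (-6)p + 3(1−p) = −9p + 3.
Setting these equal: 3p − 5 = −9p + 3 ⇒ 12p = 8 ⇒ p = 2/3, and the value is (3)·(2/3) − 5 = -3.
For Column: with q = P(1), equating T's and B's payoffs gives 4q − 6 = −8q + 3 ⇒ q = 3/4.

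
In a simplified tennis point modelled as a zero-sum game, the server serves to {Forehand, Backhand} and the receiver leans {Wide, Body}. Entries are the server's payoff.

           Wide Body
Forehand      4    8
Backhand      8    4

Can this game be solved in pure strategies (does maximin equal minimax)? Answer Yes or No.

No

Row minima: Forehand → 4, Backhand → 4; maximin = 4.
Column maxima: Wide → 8, Body → 8; minimax = 8.
4 ≠ 8, so no pure-strategy equilibrium exists.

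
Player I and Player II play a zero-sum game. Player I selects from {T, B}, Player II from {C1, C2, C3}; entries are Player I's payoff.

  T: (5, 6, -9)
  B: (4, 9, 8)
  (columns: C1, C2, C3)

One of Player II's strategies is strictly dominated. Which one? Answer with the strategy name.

C1 holds Player I's payoff strictly below C2 in every row: 5 < 6, 4 < 9.
So C2 is strictly dominated for Player II.

C2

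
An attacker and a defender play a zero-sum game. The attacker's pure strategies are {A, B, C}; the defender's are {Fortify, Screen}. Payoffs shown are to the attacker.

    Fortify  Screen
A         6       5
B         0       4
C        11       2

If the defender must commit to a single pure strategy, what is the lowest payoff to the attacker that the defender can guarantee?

Column maxima: Fortify → 11, Screen → 5.
The smallest of these is 5.

5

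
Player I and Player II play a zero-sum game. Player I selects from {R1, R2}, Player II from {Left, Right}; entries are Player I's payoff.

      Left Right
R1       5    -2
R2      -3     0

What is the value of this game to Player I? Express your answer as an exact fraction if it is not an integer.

Row minima: R1 → -2, R2 → -3; maximin = -2.
Column maxima: Left → 5, Right → 0; minimax = 0.
-2 ≠ 0, so there is no saddle point; optimal play is mixed.
Let Player I play R1 with probability p. Expected payoff against Left: 5p + (-3)(1−p) = 8p − 3; against Right: (-2)p + 0(1−p) = −2p.
Setting these equal: 8p − 3 = −2p ⇒ 10p = 3 ⇒ p = 3/10, and the value is (8)·(3/10) − 3 = -3/5.
For Player II: with q = P(Left), equating R1's and R2's payoffs gives 7q − 2 = −3q ⇒ q = 1/5.

-3/5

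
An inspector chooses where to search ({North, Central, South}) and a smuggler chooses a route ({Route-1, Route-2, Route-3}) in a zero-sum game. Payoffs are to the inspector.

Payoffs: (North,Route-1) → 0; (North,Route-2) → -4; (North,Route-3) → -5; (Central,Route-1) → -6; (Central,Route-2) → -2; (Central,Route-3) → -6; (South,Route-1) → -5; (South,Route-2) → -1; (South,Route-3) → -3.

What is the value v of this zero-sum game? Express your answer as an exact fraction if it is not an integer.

-25/7

Row minima: North → -5, Central → -6, South → -5; maximin = -5.
Column maxima: Route-1 → 0, Route-2 → -1, Route-3 → -3; minimax = -3.
-5 ≠ -3, so there is no saddle point; optimal play is mixed.
Central is strictly dominated by South, so the inspector never plays it.
Route-2 is strictly dominated by Route-3 (it gives the inspector strictly more in every row), so the smuggler never plays it.
On the remaining 2×2 (North, South vs Route-1, Route-3):
Let the inspector play North with probability p. Expected payoff against Route-1: 0p + (-5)(1−p) = 5p − 5; against Route-3: (-5)p + (-3)(1−p) = −2p − 3.
Setting these equal: 5p − 5 = −2p − 3 ⇒ 7p = 2 ⇒ p = 2/7, and the value is (5)·(2/7) − 5 = -25/7.
For the smuggler: with q = P(Route-1), equating North's and South's payoffs gives 5q − 5 = −2q − 3 ⇒ q = 2/7.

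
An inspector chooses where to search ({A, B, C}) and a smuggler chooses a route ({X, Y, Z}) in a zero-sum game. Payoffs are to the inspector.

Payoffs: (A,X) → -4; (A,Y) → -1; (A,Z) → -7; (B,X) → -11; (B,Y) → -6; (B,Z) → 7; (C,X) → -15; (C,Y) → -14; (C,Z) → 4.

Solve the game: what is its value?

Row minima: A → -7, B → -11, C → -15; maximin = -7.
Column maxima: X → -4, Y → -1, Z → 7; minimax = -4.
-7 ≠ -4, so there is no saddle point; optimal play is mixed.
C is strictly dominated by B, so the inspector never plays it.
Y is strictly dominated by X (it gives the inspector strictly more in every row), so the smuggler never plays it.
On the remaining 2×2 (A, B vs X, Z):
Let the inspector play A with probability p. Expected payoff against X: (-4)p + (-11)(1−p) = 7p − 11; against Z: (-7)p + 7(1−p) = −14p + 7.
Setting these equal: 7p − 11 = −14p + 7 ⇒ 21p = 18 ⇒ p = 6/7, and the value is (7)·(6/7) − 11 = -5.
For the smuggler: with q = P(X), equating A's and B's payoffs gives 3q − 7 = −18q + 7 ⇒ q = 2/3.

-5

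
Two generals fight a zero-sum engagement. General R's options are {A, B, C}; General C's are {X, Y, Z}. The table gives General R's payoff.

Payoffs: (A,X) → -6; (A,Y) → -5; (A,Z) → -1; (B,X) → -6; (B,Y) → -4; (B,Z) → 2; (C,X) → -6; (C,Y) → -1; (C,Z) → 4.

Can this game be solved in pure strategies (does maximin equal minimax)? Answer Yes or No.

Row minima: A → -6, B → -6, C → -6; maximin = -6.
Column maxima: X → -6, Y → -1, Z → 4; minimax = -6.
maximin = minimax = -6, so a saddle point exists.

Yes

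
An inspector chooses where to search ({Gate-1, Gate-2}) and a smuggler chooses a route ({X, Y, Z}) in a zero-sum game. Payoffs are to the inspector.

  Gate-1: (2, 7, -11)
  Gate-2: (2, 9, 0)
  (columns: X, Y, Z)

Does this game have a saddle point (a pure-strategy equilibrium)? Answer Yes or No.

Row minima: Gate-1 → -11, Gate-2 → 0; maximin = 0.
Column maxima: X → 2, Y → 9, Z → 0; minimax = 0.
maximin = minimax = 0, so a saddle point exists.

Yes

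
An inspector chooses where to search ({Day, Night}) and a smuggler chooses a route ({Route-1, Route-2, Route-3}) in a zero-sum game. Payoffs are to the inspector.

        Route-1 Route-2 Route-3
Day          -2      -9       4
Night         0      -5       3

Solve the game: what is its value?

-5

Row minima: Day → -9, Night → -5; maximin = -5.
Column maxima: Route-1 → 0, Route-2 → -5, Route-3 → 4; minimax = -5.
Since maximin = minimax = -5, there is a saddle point and the value is -5.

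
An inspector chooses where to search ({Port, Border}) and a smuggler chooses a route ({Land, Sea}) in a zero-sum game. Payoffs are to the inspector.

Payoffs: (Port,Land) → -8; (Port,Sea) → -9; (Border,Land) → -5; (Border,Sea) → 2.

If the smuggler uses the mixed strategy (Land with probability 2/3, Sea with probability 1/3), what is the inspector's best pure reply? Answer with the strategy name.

Border

Expected payoff of Port: (2/3)·(-8) + (1/3)·(-9) = -25/3.
Expected payoff of Border: (2/3)·(-5) + (1/3)·2 = -8/3.
The largest is -8/3, so the inspector's best response is Border.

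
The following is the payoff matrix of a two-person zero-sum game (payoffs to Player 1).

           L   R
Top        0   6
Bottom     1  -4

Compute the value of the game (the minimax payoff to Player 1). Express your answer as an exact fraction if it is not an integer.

Row minima: Top → 0, Bottom → -4; maximin = 0.
Column maxima: L → 1, R → 6; minimax = 1.
0 ≠ 1, so there is no saddle point; optimal play is mixed.
Let Player 1 play Top with probability p. Expected payoff against L: 0p + 1(1−p) = −p + 1; against R: 6p + (-4)(1−p) = 10p − 4.
Setting these equal: −p + 1 = 10p − 4 ⇒ −11p = -5 ⇒ p = 5/11, and the value is (-1)·(5/11) + 1 = 6/11.
For Player 2: with q = P(L), equating Top's and Bottom's payoffs gives −6q + 6 = 5q − 4 ⇒ q = 10/11.

6/11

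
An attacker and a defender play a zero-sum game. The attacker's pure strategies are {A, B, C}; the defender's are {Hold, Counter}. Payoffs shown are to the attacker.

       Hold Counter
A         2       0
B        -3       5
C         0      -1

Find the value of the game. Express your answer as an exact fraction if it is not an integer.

1

Row minima: A → 0, B → -3, C → -1; maximin = 0.
Column maxima: Hold → 2, Counter → 5; minimax = 2.
0 ≠ 2, so there is no saddle point; optimal play is mixed.
C is strictly dominated by A, so the attacker never plays it.
On the remaining 2×2 (A, B vs Hold, Counter):
Let the attacker play A with probability p. Expected payoff against Hold: 2p + (-3)(1−p) = 5p − 3; against Counter: 0p + 5(1−p) = −5p + 5.
Setting these equal: 5p − 3 = −5p + 5 ⇒ 10p = 8 ⇒ p = 4/5, and the value is (5)·(4/5) − 3 = 1.
For the defender: with q = P(Hold), equating A's and B's payoffs gives 2q = −8q + 5 ⇒ q = 1/2.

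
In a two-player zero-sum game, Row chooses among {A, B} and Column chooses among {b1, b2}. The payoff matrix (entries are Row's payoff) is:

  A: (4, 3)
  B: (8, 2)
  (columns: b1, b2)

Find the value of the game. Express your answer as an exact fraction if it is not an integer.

3

Row minima: A → 3, B → 2; maximin = 3.
Column maxima: b1 → 8, b2 → 3; minimax = 3.
Since maximin = minimax = 3, there is a saddle point and the value is 3.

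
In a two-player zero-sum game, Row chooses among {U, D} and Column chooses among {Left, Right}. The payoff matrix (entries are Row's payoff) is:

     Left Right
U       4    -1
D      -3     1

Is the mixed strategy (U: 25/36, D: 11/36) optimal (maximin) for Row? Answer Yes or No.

No

Against Left this mix gives (25/36)·4 + (11/36)·(-3) = 67/36.
Against Right this mix gives (25/36)·(-1) + (11/36)·1 = -7/18.
Column will play Right, holding Row to -7/18. Shifting weight toward the row that does better against Right would raise this floor (the equalizing mix achieves 1/9 against both Right and Left), so the proposed strategy is not optimal.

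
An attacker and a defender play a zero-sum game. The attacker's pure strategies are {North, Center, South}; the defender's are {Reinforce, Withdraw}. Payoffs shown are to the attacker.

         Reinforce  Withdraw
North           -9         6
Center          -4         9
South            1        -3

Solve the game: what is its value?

-3/17

Row minima: North → -9, Center → -4, South → -3; maximin = -3.
Column maxima: Reinforce → 1, Withdraw → 9; minimax = 1.
-3 ≠ 1, so there is no saddle point; optimal play is mixed.
North is strictly dominated by Center, so the attacker never plays it.
On the remaining 2×2 (Center, South vs Reinforce, Withdraw):
Let the attacker play Center with probability p. Expected payoff against Reinforce: (-4)p + 1(1−p) = −5p + 1; against Withdraw: 9p + (-3)(1−p) = 12p − 3.
Setting these equal: −5p + 1 = 12p − 3 ⇒ −17p = -4 ⇒ p = 4/17, and the value is (-5)·(4/17) + 1 = -3/17.
For the defender: with q = P(Reinforce), equating Center's and South's payoffs gives −13q + 9 = 4q − 3 ⇒ q = 12/17.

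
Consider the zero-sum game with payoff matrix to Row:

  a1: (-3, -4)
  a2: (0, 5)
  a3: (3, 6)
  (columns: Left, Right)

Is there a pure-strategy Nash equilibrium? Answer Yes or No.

Row minima: a1 → -4, a2 → 0, a3 → 3; maximin = 3.
Column maxima: Left → 3, Right → 6; minimax = 3.
maximin = minimax = 3, so a saddle point exists.

Yes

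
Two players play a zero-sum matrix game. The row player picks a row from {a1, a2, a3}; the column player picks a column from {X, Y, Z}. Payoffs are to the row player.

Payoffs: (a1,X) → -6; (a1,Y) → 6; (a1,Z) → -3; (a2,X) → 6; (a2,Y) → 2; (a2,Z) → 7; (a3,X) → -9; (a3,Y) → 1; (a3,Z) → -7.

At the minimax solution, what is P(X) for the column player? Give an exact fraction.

1/4

Row minima: a1 → -6, a2 → 2, a3 → -9; maximin = 2.
Column maxima: X → 6, Y → 6, Z → 7; minimax = 6.
2 ≠ 6, so there is no saddle point; optimal play is mixed.
a3 is strictly dominated by a1, so the row player never plays it.
Z is strictly dominated by X (it gives the row player strictly more in every row), so the column player never plays it.
On the remaining 2×2 (a1, a2 vs X, Y):
Let the row player play a1 with probability p. Expected payoff against X: (-6)p + 6(1−p) = −12p + 6; against Y: 6p + 2(1−p) = 4p + 2.
Setting these equal: −12p + 6 = 4p + 2 ⇒ −16p = -4 ⇒ p = 1/4, and the value is (-12)·(1/4) + 6 = 3.
For the column player: with q = P(X), equating a1's and a2's payoffs gives −12q + 6 = 4q + 2 ⇒ q = 1/4.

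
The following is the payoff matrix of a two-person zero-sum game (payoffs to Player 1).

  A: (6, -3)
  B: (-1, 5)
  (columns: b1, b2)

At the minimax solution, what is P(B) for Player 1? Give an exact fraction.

Row minima: A → -3, B → -1; maximin = -1.
Column maxima: b1 → 6, b2 → 5; minimax = 5.
-1 ≠ 5, so there is no saddle point; optimal play is mixed.
Let Player 1 play A with probability p. Expected payoff against b1: 6p + (-1)(1−p) = 7p − 1; against b2: (-3)p + 5(1−p) = −8p + 5.
Setting these equal: 7p − 1 = −8p + 5 ⇒ 15p = 6 ⇒ p = 2/5, and the value is (7)·(2/5) − 1 = 9/5.
For Player 2: with q = P(b1), equating A's and B's payoffs gives 9q − 3 = −6q + 5 ⇒ q = 8/15.

3/5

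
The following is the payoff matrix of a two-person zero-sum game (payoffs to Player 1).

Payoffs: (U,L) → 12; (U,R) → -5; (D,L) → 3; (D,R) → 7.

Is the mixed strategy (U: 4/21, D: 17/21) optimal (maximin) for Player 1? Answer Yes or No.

Against L this mix gives (4/21)·12 + (17/21)·3 = 33/7.
Against R this mix gives (4/21)·(-5) + (17/21)·7 = 33/7.
All of Player 2's active replies (L, R) yield 33/7, and no column does worse for Player 1. The mix makes Player 2 indifferent and guarantees 33/7, so it is optimal.

Yes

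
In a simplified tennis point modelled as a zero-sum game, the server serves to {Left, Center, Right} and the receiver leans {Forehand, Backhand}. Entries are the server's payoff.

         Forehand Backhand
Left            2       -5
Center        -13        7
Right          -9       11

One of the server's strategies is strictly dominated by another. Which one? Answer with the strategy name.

Center

Right gives a strictly higher payoff than Center against every column: -9 > -13, 11 > 7.
So Center is strictly dominated and the server never plays it.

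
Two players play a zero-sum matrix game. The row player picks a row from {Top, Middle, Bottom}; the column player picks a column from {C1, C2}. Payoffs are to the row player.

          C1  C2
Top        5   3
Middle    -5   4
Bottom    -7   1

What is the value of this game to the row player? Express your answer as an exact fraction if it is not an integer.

Row minima: Top → 3, Middle → -5, Bottom → -7; maximin = 3.
Column maxima: C1 → 5, C2 → 4; minimax = 4.
3 ≠ 4, so there is no saddle point; optimal play is mixed.
Bottom is strictly dominated by Top, so the row player never plays it.
On the remaining 2×2 (Top, Middle vs C1, C2):
Let the row player play Top with probability p. Expected payoff against C1: 5p + (-5)(1−p) = 10p − 5; against C2: 3p + 4(1−p) = −p + 4.
Setting these equal: 10p − 5 = −p + 4 ⇒ 11p = 9 ⇒ p = 9/11, and the value is (10)·(9/11) − 5 = 35/11.
For the column player: with q = P(C1), equating Top's and Middle's payoffs gives 2q + 3 = −9q + 4 ⇒ q = 1/11.

35/11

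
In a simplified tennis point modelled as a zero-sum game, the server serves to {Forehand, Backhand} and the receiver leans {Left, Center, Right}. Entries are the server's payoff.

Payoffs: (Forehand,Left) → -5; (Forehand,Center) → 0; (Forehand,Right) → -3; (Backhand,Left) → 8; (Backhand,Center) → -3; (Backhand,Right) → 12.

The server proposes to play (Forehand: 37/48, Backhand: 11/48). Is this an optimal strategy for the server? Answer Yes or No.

Against Left this mix gives (37/48)·(-5) + (11/48)·8 = -97/48.
Against Center this mix gives (37/48)·0 + (11/48)·(-3) = -11/16.
Against Right this mix gives (37/48)·(-3) + (11/48)·12 = 7/16.
The receiver will play Left, holding the server to -97/48. Shifting weight toward the row that does better against Left would raise this floor (the equalizing mix achieves -15/16 against both Left and Center), so the proposed strategy is not optimal.

No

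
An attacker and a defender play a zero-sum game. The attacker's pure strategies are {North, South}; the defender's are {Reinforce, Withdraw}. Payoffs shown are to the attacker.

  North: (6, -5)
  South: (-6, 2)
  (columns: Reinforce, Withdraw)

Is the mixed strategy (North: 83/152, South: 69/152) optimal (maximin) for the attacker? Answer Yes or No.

No

Against Reinforce this mix gives (83/152)·6 + (69/152)·(-6) = 21/38.
Against Withdraw this mix gives (83/152)·(-5) + (69/152)·2 = -277/152.
The defender will play Withdraw, holding the attacker to -277/152. Shifting weight toward the row that does better against Withdraw would raise this floor (the equalizing mix achieves -18/19 against both Withdraw and Reinforce), so the proposed strategy is not optimal.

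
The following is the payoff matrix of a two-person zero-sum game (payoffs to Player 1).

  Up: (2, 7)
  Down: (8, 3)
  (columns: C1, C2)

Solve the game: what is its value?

5

Row minima: Up → 2, Down → 3; maximin = 3.
Column maxima: C1 → 8, C2 → 7; minimax = 7.
3 ≠ 7, so there is no saddle point; optimal play is mixed.
Let Player 1 play Up with probability p. Expected payoff against C1: 2p + 8(1−p) = −6p + 8; against C2: 7p + 3(1−p) = 4p + 3.
Setting these equal: −6p + 8 = 4p + 3 ⇒ −10p = -5 ⇒ p = 1/2, and the value is (-6)·(1/2) + 8 = 5.
For Player 2: with q = P(C1), equating Up's and Down's payoffs gives −5q + 7 = 5q + 3 ⇒ q = 2/5.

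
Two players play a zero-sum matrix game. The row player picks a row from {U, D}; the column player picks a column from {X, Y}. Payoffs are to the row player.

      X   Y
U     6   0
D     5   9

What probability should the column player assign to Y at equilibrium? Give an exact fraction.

Row minima: U → 0, D → 5; maximin = 5.
Column maxima: X → 6, Y → 9; minimax = 6.
5 ≠ 6, so there is no saddle point; optimal play is mixed.
Let the row player play U with probability p. Expected payoff against X: 6p + 5(1−p) = p + 5; against Y: 0p + 9(1−p) = −9p + 9.
Setting these equal: p + 5 = −9p + 9 ⇒ 10p = 4 ⇒ p = 2/5, and the value is (1)·(2/5) + 5 = 27/5.
For the column player: with q = P(X), equating U's and D's payoffs gives 6q = −4q + 9 ⇒ q = 9/10.

1/10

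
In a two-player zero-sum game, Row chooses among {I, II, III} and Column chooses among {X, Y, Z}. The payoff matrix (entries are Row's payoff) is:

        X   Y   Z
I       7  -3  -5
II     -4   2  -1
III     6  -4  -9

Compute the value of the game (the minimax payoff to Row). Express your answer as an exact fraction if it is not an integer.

Row minima: I → -5, II → -4, III → -9; maximin = -4.
Column maxima: X → 7, Y → 2, Z → -1; minimax = -1.
-4 ≠ -1, so there is no saddle point; optimal play is mixed.
III is strictly dominated by I, so Row never plays it.
Y is strictly dominated by Z (it gives Row strictly more in every row), so Column never plays it.
On the remaining 2×2 (I, II vs X, Z):
Let Row play I with probability p. Expected payoff against X: 7p + (-4)(1−p) = 11p − 4; against Z: (-5)p + (-1)(1−p) = −4p − 1.
Setting these equal: 11p − 4 = −4p − 1 ⇒ 15p = 3 ⇒ p = 1/5, and the value is (11)·(1/5) − 4 = -9/5.
For Column: with q = P(X), equating I's and II's payoffs gives 12q − 5 = −3q − 1 ⇒ q = 4/15.

-9/5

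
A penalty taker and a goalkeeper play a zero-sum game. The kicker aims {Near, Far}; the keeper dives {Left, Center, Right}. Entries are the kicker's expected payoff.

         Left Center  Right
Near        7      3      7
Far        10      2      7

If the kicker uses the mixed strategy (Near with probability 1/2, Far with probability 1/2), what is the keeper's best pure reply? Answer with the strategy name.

If the keeper plays Left, the kicker's expected payoff is (1/2)·7 + (1/2)·10 = 17/2.
If the keeper plays Center, the kicker's expected payoff is (1/2)·3 + (1/2)·2 = 5/2.
If the keeper plays Right, the kicker's expected payoff is (1/2)·7 + (1/2)·7 = 7.
The keeper minimizes the kicker's payoff; the smallest is 5/2, so the best response is Center.

Center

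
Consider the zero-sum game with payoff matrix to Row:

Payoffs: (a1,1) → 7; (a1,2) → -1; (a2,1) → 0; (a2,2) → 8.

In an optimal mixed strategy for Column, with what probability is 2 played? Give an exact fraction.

7/16

Row minima: a1 → -1, a2 → 0; maximin = 0.
Column maxima: 1 → 7, 2 → 8; minimax = 7.
0 ≠ 7, so there is no saddle point; optimal play is mixed.
Let Row play a1 with probability p. Expected payoff against 1: 7p + 0(1−p) = 7p; against 2: (-1)p + 8(1−p) = −9p + 8.
Setting these equal: 7p = −9p + 8 ⇒ 16p = 8 ⇒ p = 1/2, and the value is (7)·(1/2) = 7/2.
For Column: with q = P(1), equating a1's and a2's payoffs gives 8q − 1 = −8q + 8 ⇒ q = 9/16.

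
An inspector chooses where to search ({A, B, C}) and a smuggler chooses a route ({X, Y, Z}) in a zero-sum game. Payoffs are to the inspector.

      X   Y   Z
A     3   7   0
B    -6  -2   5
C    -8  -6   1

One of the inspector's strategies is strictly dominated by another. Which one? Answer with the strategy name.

B gives a strictly higher payoff than C against every column: -6 > -8, -2 > -6, 5 > 1.
So C is strictly dominated and the inspector never plays it.

C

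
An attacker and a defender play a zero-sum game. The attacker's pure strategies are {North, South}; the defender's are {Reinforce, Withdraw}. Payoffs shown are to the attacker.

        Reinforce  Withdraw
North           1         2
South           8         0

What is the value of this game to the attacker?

16/9

Row minima: North → 1, South → 0; maximin = 1.
Column maxima: Reinforce → 8, Withdraw → 2; minimax = 2.
1 ≠ 2, so there is no saddle point; optimal play is mixed.
Let the attacker play North with probability p. Expected payoff against Reinforce: 1p + 8(1−p) = −7p + 8; against Withdraw: 2p + 0(1−p) = 2p.
Setting these equal: −7p + 8 = 2p ⇒ −9p = -8 ⇒ p = 8/9, and the value is (-7)·(8/9) + 8 = 16/9.
For the defender: with q = P(Reinforce), equating North's and South's payoffs gives −q + 2 = 8q ⇒ q = 2/9.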